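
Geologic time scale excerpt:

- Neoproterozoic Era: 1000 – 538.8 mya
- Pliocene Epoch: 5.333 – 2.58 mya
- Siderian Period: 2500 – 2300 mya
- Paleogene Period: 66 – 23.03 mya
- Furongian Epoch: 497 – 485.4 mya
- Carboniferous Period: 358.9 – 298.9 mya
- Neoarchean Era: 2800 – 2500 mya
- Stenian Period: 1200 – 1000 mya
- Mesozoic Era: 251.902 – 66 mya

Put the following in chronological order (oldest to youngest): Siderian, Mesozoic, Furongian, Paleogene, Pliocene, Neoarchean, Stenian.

Neoarchean, Siderian, Stenian, Furongian, Mesozoic, Paleogene, Pliocene

Read off each span (Ma): Siderian 2500–2300; Mesozoic 251.902–66; Furongian 497–485.4; Paleogene 66–23.03; Pliocene 5.333–2.58; Neoarchean 2800–2500; Stenian 1200–1000.
Larger Ma is older, so oldest→youngest is Neoarchean, Siderian, Stenian, Furongian, Mesozoic, Paleogene, Pliocene.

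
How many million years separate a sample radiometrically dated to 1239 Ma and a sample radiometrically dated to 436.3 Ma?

802.7 million years

1239 − 436.3 = 802.7 million years.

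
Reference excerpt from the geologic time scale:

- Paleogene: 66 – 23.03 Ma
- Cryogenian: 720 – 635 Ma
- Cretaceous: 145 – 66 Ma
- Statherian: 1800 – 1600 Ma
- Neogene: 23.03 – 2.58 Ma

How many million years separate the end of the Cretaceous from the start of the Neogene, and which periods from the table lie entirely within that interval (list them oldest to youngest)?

42.97 million years; Paleogene

End of Cretaceous = 66 Ma; start of Neogene = 23.03 Ma.
Gap = 66 − 23.03 = 42.97 Myr.
Periods wholly inside 66–23.03 Ma: Paleogene (66–23.03).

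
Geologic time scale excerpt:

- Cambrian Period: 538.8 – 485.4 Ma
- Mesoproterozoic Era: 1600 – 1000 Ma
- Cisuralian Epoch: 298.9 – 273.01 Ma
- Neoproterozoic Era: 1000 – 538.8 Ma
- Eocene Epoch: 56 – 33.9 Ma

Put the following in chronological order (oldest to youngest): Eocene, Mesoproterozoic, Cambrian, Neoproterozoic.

Mesoproterozoic, then Neoproterozoic, then Cambrian, then Eocene

The oldest of these is Mesoproterozoic (starts 1600 Ma) and the youngest is Eocene (ends 33.9 Ma).
In between, by decreasing start age: Neoproterozoic (1000), Cambrian (538.8).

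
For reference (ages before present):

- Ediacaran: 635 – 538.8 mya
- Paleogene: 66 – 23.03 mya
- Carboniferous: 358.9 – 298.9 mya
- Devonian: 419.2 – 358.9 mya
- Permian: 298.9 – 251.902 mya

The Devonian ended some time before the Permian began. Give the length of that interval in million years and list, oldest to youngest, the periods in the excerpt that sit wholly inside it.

End of Devonian = 358.9 Ma; start of Permian = 298.9 Ma.
Gap = 358.9 − 298.9 = 60 Myr.
Periods wholly inside 358.9–298.9 Ma: Carboniferous (358.9–298.9).

60 million years; Carboniferous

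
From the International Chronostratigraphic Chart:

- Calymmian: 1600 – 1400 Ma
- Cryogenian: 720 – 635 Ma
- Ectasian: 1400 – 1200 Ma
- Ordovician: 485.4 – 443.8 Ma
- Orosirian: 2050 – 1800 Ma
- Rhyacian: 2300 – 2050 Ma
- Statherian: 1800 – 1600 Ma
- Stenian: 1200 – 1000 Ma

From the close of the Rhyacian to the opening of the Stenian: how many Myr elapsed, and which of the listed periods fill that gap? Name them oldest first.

The Rhyacian closes at 2050 Ma and the Stenian opens at 1200 Ma, so the interval is 2050 − 1200 = 850 Myr.
A period fits inside if it starts at or after 2050 Ma and ends at or before 1200 Ma; oldest first that gives Orosirian, Statherian, Calymmian, Ectasian.

850 million years; Orosirian, Statherian, Calymmian, Ectasian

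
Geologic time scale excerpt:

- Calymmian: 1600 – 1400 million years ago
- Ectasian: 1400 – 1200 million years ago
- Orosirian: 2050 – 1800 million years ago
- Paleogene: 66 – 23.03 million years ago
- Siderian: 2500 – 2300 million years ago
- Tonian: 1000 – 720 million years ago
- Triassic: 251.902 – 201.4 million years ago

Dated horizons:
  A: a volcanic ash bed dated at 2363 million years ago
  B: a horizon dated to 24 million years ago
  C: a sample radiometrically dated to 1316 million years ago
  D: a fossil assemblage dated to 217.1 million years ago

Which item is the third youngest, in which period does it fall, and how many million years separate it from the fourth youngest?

Smaller Ma means younger, so youngest first: B 24 < D 217.1 < C 1316 < A 2363.
Counting 3 along gives C (1316 Ma); the excerpt puts that inside the Ectasian, 1400–1200 Ma.
Next in line is A (2363 Ma), and 2363 − 1316 = 1047 Myr.

C, in the Ectasian; 1047 million years to A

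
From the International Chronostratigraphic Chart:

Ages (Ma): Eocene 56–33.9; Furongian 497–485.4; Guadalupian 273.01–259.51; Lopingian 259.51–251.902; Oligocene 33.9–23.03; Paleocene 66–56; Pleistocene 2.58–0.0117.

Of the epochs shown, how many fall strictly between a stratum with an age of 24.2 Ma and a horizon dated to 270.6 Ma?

270.6 Ma sits inside the Guadalupian (273.01–259.51) and 24.2 Ma inside the Oligocene (33.9–23.03); neither of those is wholly between the two dates.
The listed epochs lying completely between them are Lopingian, Paleocene, Eocene — 3 in all.

3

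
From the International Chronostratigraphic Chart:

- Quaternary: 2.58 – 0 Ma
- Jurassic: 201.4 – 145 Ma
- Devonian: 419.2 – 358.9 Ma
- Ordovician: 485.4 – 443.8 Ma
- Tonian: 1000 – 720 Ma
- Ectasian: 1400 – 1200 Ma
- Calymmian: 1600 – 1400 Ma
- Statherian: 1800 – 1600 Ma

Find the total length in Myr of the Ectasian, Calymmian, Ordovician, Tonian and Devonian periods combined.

781.9 million years

Each duration: Ectasian = 200; Calymmian = 200; Ordovician = 41.6; Tonian = 280; Devonian = 60.3.
Sum: 200 + 200 + 41.6 + 280 + 60.3 = 781.9 Myr.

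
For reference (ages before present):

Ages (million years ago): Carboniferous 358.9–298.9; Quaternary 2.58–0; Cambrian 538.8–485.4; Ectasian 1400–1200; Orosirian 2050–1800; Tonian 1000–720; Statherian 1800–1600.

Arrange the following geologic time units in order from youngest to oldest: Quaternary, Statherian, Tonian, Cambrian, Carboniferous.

The oldest of these is Statherian (starts 1800 Ma) and the youngest is Quaternary (ends 0 Ma).
In between, by decreasing start age: Tonian (1000), Cambrian (538.8), Carboniferous (358.9).
Listing youngest first means reversing that sequence.

Quaternary → Carboniferous → Cambrian → Tonian → Statherian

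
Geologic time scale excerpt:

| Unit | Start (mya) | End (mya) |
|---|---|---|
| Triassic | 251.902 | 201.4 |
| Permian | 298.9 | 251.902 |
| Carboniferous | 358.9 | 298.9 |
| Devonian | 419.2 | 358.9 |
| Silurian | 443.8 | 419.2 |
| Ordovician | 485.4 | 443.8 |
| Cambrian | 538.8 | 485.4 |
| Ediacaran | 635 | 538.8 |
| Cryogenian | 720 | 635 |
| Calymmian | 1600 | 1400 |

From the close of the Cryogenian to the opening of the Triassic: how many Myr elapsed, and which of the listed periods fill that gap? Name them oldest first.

The Cryogenian closes at 635 Ma and the Triassic opens at 251.902 Ma, so the interval is 635 − 251.902 = 383.098 Myr.
A period fits inside if it starts at or after 635 Ma and ends at or before 251.902 Ma; oldest first that gives Ediacaran, Cambrian, Ordovician, Silurian, Devonian, Carboniferous, Permian.

383.098 million years; Ediacaran, Cambrian, Ordovician, Silurian, Devonian, Carboniferous, Permian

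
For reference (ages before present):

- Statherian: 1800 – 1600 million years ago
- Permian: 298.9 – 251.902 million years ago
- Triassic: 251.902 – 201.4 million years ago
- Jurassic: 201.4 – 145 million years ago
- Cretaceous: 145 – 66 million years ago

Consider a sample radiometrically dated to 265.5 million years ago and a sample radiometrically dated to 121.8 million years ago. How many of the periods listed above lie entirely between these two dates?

2

The older date is 265.5 Ma and the younger is 121.8 Ma.
Periods with start < 265.5 and end > 121.8 Ma: Triassic (251.902–201.4), Jurassic (201.4–145).
That is 2 complete periods.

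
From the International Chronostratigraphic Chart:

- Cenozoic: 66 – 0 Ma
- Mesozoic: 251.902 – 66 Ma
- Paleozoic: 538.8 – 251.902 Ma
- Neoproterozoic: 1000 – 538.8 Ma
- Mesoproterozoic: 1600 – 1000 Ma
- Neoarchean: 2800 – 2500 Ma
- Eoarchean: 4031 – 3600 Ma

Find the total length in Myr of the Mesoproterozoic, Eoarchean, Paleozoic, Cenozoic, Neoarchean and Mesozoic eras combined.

Each duration: Mesoproterozoic = 600; Eoarchean = 431; Paleozoic = 286.898; Cenozoic = 66; Neoarchean = 300; Mesozoic = 185.902.
Sum: 600 + 431 + 286.898 + 66 + 300 + 185.902 = 1869.8 Myr.

1869.8 million years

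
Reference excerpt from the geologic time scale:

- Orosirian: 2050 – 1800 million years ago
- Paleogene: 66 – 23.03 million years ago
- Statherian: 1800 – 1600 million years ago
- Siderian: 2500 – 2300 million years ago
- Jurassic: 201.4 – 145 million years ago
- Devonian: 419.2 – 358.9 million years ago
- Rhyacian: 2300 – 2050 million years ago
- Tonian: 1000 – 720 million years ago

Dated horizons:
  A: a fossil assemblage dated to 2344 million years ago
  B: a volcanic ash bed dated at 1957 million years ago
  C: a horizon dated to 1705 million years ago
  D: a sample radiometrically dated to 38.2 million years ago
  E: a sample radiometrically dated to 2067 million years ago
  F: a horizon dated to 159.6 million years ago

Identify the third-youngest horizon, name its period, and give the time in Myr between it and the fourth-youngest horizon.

Smaller Ma means younger, so youngest first: D 38.2 < F 159.6 < C 1705 < B 1957 < E 2067 < A 2344.
Counting 3 along gives C (1705 Ma); the excerpt puts that inside the Statherian, 1800–1600 Ma.
Next in line is B (1957 Ma), and 1957 − 1705 = 252 Myr.

C, in the Statherian; 252 million years to B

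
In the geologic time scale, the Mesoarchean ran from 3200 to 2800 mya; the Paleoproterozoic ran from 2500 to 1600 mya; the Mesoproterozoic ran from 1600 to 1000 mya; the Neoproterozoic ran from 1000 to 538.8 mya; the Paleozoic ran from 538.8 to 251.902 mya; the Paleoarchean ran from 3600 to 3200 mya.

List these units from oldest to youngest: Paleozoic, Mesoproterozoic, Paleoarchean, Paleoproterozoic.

Paleoarchean, Paleoproterozoic, Mesoproterozoic, Paleozoic

The oldest of these is Paleoarchean (starts 3600 Ma) and the youngest is Paleozoic (ends 251.902 Ma).
In between, by decreasing start age: Paleoproterozoic (2500), Mesoproterozoic (1600).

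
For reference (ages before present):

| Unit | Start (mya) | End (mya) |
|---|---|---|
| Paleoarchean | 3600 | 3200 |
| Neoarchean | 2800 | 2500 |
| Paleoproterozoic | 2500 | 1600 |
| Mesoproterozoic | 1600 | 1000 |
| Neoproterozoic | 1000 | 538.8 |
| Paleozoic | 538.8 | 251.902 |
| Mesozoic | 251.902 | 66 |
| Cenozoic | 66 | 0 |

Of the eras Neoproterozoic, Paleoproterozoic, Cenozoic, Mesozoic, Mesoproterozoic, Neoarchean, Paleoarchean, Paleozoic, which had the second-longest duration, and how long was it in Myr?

Mesoproterozoic, 600 million years

Durations: Neoproterozoic 461.2; Paleoproterozoic 900; Cenozoic 66; Mesozoic 185.902; Mesoproterozoic 600; Neoarchean 300; Paleoarchean 400; Paleozoic 286.898 Myr.
Sorted longest-first: Paleoproterozoic (900), Mesoproterozoic (600), Neoproterozoic (461.2), Paleoarchean (400), Neoarchean (300), Paleozoic (286.898), Mesozoic (185.902), Cenozoic (66).
The second longest is Mesoproterozoic at 600 Myr.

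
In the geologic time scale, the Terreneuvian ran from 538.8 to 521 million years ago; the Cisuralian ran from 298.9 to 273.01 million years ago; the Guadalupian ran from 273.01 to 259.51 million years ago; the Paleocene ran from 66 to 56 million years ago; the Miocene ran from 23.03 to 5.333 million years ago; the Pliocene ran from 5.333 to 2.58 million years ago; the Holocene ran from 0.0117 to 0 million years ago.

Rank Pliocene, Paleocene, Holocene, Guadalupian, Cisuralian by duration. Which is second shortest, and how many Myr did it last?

Durations: Pliocene 2.753; Paleocene 10; Holocene 0.0117; Guadalupian 13.5; Cisuralian 25.89 Myr.
Sorted shortest-first: Holocene (0.0117), Pliocene (2.753), Paleocene (10), Guadalupian (13.5), Cisuralian (25.89).
The second shortest is Pliocene at 2.753 Myr.

Pliocene, 2.753 million years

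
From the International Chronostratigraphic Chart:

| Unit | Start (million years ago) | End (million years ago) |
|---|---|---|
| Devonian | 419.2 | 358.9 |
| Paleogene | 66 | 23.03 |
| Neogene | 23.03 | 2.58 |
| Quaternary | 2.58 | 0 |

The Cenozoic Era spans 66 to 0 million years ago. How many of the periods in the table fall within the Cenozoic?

Periods inside 66–0 Ma: Paleogene, Neogene, Quaternary — 3 in total.

3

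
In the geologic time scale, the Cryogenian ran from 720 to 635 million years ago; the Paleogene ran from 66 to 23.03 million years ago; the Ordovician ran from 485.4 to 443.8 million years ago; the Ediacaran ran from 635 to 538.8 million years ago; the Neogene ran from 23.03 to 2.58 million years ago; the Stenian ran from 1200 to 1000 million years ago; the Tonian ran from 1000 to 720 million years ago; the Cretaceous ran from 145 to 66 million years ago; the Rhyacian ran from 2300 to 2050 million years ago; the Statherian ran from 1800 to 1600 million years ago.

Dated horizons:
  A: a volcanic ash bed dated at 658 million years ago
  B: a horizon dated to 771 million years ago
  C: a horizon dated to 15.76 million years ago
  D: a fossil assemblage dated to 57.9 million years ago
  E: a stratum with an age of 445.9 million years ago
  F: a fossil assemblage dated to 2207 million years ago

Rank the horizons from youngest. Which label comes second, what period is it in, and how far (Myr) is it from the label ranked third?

Sorted youngest-first by Ma: C (15.76), D (57.9), E (445.9), A (658), B (771), F (2207).
The second youngest is D at 57.9 Ma, which lies in 66–23.03 Ma: the Paleogene.
The third youngest is E at 445.9 Ma; separation = |57.9 − 445.9| = 388 Myr.

D, in the Paleogene; 388 million years to E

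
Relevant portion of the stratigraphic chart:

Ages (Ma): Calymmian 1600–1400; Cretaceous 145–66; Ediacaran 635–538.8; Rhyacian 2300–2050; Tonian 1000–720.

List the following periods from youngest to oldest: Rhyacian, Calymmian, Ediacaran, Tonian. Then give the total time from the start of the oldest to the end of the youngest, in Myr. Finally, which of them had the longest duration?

Ediacaran → Tonian → Calymmian → Rhyacian; total span 1761.2 Myr; longest is Tonian

From the excerpt: Rhyacian 2300–2050; Calymmian 1600–1400; Ediacaran 635–538.8; Tonian 1000–720 (Ma).
Larger Ma is earlier, so the oldest is Rhyacian and the youngest is Ediacaran; youngest to oldest: Ediacaran, Tonian, Calymmian, Rhyacian.
Oldest start 2300 minus youngest end 538.8 gives 1761.2 Myr overall.
Individual lengths (start − end): Tonian 280; Ediacaran 96.2; Rhyacian 250; Calymmian 200. The largest is Tonian at 280 Myr.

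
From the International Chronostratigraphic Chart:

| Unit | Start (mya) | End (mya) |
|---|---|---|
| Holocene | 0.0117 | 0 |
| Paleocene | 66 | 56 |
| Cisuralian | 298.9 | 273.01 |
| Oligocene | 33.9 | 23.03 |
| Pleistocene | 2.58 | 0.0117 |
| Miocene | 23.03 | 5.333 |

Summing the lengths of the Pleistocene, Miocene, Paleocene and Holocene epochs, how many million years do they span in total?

30.277 million years

Duration is start − end for each: (2.58 − 0.0117) + (23.03 − 5.333) + (66 − 56) + (0.0117 − 0).
That is 2.5683 + 17.697 + 10 + 0.0117, which totals 30.277 million years.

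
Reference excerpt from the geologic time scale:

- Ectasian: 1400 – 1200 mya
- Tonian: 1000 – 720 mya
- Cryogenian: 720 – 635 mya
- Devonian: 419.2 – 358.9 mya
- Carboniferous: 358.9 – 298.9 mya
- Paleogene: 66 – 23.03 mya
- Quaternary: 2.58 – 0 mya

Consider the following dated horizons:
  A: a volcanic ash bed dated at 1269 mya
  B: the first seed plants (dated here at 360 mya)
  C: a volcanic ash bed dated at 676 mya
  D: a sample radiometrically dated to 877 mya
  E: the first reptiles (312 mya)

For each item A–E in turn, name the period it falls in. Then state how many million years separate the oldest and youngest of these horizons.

Match each age against the start–end ranges in the excerpt: A = 1269 Ma → Ectasian (1400–1200); B = 360 Ma → Devonian (419.2–358.9); C = 676 Ma → Cryogenian (720–635); D = 877 Ma → Tonian (1000–720); E = 312 Ma → Carboniferous (358.9–298.9).
The largest age is 1269 Ma and the smallest is 312 Ma; their difference is 957 Myr.

A — Ectasian; B — Devonian; C — Cryogenian; D — Tonian; E — Carboniferous; span 957 million years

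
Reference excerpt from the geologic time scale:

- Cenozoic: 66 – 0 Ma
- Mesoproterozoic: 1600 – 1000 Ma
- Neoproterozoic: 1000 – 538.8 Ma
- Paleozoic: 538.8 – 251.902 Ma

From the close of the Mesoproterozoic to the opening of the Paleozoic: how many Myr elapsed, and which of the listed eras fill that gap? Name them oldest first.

The Mesoproterozoic closes at 1000 Ma and the Paleozoic opens at 538.8 Ma, so the interval is 1000 − 538.8 = 461.2 Myr.
An era fits inside if it starts at or after 1000 Ma and ends at or before 538.8 Ma; oldest first that gives Neoproterozoic.

461.2 million years; Neoproterozoic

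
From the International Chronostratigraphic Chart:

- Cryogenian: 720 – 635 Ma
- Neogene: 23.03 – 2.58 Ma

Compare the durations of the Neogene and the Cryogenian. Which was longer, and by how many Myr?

Cryogenian, by 64.55 million years

Neogene: 23.03 − 2.58 = 20.45 Myr.
Cryogenian: 720 − 635 = 85 Myr.
Difference: 85 − 20.45 = 64.55 Myr, so the Cryogenian was longer.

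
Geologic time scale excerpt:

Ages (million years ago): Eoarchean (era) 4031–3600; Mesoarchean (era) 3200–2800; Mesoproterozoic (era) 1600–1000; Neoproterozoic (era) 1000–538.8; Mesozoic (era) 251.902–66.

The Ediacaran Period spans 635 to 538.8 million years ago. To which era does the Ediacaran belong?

Neoproterozoic

The Ediacaran (635–538.8 Ma) lies entirely within 1000–538.8 Ma, the Neoproterozoic Era.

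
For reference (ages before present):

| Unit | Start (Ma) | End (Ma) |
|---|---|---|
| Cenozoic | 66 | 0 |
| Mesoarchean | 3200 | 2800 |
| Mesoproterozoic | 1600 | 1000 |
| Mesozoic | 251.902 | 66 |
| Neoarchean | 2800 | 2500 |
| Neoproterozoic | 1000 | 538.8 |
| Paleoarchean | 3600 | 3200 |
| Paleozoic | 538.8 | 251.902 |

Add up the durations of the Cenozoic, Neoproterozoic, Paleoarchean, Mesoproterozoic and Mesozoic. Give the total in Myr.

1713.102 million years

Duration is start − end for each: (66 − 0) + (1000 − 538.8) + (3600 − 3200) + (1600 − 1000) + (251.902 − 66).
That is 66 + 461.2 + 400 + 600 + 185.902, which totals 1713.102 million years.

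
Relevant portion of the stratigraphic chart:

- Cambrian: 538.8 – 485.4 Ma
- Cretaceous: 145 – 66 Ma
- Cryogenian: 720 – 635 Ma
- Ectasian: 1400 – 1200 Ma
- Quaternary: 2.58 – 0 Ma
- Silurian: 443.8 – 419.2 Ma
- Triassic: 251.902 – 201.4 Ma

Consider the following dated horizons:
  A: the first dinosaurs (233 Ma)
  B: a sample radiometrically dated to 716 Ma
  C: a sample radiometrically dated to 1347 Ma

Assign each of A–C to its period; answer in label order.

A — Triassic; B — Cryogenian; C — Ectasian

Match each age against the start–end ranges in the excerpt: A = 233 Ma → Triassic (251.902–201.4); B = 716 Ma → Cryogenian (720–635); C = 1347 Ma → Ectasian (1400–1200).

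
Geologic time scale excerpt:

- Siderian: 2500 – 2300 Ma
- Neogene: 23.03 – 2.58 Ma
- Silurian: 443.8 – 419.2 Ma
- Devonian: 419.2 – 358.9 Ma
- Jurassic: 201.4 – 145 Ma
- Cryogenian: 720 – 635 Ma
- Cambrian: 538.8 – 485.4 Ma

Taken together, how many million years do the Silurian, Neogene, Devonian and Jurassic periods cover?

161.75 million years

Each duration: Silurian = 24.6; Neogene = 20.45; Devonian = 60.3; Jurassic = 56.4.
Sum: 24.6 + 20.45 + 60.3 + 56.4 = 161.75 Myr.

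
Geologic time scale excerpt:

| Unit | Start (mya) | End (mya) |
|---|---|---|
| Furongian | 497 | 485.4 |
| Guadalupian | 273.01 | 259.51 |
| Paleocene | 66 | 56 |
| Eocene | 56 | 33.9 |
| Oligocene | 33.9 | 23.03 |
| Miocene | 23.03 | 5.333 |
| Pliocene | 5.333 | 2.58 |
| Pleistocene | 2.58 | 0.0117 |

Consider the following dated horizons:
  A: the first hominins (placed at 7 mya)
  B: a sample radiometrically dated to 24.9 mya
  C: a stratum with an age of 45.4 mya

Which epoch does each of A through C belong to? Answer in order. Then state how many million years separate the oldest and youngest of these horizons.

A — Miocene; B — Oligocene; C — Eocene; span 38.4 million years

Match each age against the start–end ranges in the excerpt: A = 7 Ma → Miocene (23.03–5.333); B = 24.9 Ma → Oligocene (33.9–23.03); C = 45.4 Ma → Eocene (56–33.9).
The largest age is 45.4 Ma and the smallest is 7 Ma; their difference is 38.4 Myr.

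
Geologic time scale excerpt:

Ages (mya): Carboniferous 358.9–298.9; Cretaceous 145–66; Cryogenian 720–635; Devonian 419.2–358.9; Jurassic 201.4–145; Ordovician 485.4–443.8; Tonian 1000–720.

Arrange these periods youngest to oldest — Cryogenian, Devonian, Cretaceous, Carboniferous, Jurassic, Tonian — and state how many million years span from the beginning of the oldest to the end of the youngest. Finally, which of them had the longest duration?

From the excerpt: Cryogenian 720–635; Devonian 419.2–358.9; Cretaceous 145–66; Carboniferous 358.9–298.9; Jurassic 201.4–145; Tonian 1000–720 (Ma).
Larger Ma is earlier, so the oldest is Tonian and the youngest is Cretaceous; youngest to oldest: Cretaceous, Jurassic, Carboniferous, Devonian, Cryogenian, Tonian.
Oldest start 1000 minus youngest end 66 gives 934 Myr overall.
Individual lengths (start − end): Cryogenian 85; Tonian 280; Jurassic 56.4; Cretaceous 79; Carboniferous 60; Devonian 60.3. The largest is Tonian at 280 Myr.

Cretaceous, Jurassic, Carboniferous, Devonian, Cryogenian, Tonian; total span 934 Myr; longest is Tonian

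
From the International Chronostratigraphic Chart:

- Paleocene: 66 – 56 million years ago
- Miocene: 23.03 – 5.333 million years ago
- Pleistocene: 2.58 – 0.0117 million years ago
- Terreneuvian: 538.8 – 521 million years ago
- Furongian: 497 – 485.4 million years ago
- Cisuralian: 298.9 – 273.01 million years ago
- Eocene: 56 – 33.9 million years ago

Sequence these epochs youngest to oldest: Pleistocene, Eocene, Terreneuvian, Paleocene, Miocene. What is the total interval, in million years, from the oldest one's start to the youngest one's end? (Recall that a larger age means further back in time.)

From the excerpt: Pleistocene 2.58–0.0117; Eocene 56–33.9; Terreneuvian 538.8–521; Paleocene 66–56; Miocene 23.03–5.333 (Ma).
Larger Ma is earlier, so the oldest is Terreneuvian and the youngest is Pleistocene; youngest to oldest: Pleistocene, Miocene, Eocene, Paleocene, Terreneuvian.
Oldest start 538.8 minus youngest end 0.0117 gives 538.7883 Myr overall.

Pleistocene → Miocene → Eocene → Paleocene → Terreneuvian; total span 538.7883 Myr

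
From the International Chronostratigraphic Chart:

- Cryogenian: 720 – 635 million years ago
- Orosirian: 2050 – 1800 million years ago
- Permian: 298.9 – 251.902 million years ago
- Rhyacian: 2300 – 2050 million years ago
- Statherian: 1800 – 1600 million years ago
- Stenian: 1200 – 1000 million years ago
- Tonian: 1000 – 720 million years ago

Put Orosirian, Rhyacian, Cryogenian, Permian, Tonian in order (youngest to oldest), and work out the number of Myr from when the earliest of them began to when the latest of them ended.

Permian, Cryogenian, Tonian, Orosirian, Rhyacian; total span 2048.098 Myr

From the excerpt: Orosirian 2050–1800; Rhyacian 2300–2050; Cryogenian 720–635; Permian 298.9–251.902; Tonian 1000–720 (Ma).
Larger Ma is earlier, so the oldest is Rhyacian and the youngest is Permian; youngest to oldest: Permian, Cryogenian, Tonian, Orosirian, Rhyacian.
Oldest start 2300 minus youngest end 251.902 gives 2048.098 Myr overall.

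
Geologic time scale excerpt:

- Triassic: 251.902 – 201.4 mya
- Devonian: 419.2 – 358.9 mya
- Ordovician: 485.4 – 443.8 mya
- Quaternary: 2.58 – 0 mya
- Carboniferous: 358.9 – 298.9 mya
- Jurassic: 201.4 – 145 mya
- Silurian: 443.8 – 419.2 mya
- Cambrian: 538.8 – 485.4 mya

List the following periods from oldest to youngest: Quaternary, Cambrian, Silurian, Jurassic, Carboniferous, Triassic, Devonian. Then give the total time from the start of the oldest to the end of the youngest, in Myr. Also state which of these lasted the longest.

From the excerpt: Quaternary 2.58–0; Cambrian 538.8–485.4; Silurian 443.8–419.2; Jurassic 201.4–145; Carboniferous 358.9–298.9; Triassic 251.902–201.4; Devonian 419.2–358.9 (Ma).
Larger Ma is earlier, so the oldest is Cambrian and the youngest is Quaternary; oldest to youngest: Cambrian, Silurian, Devonian, Carboniferous, Triassic, Jurassic, Quaternary.
Oldest start 538.8 minus youngest end 0 gives 538.8 Myr overall.
Individual lengths (start − end): Cambrian 53.4; Jurassic 56.4; Triassic 50.502; Devonian 60.3; Silurian 24.6; Carboniferous 60; Quaternary 2.58. The largest is Devonian at 60.3 Myr.

Cambrian, Silurian, Devonian, Carboniferous, Triassic, Jurassic, Quaternary; total span 538.8 Myr; longest is Devonian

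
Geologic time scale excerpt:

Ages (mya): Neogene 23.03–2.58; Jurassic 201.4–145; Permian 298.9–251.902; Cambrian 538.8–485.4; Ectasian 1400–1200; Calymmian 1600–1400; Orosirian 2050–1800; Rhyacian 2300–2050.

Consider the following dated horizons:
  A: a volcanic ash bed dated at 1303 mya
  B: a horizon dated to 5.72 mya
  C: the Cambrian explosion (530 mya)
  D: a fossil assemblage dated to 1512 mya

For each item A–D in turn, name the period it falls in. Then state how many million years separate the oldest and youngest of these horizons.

Match each age against the start–end ranges in the excerpt: A = 1303 Ma → Ectasian (1400–1200); B = 5.72 Ma → Neogene (23.03–2.58); C = 530 Ma → Cambrian (538.8–485.4); D = 1512 Ma → Calymmian (1600–1400).
The largest age is 1512 Ma and the smallest is 5.72 Ma; their difference is 1506.28 Myr.

A — Ectasian; B — Neogene; C — Cambrian; D — Calymmian; span 1506.28 million years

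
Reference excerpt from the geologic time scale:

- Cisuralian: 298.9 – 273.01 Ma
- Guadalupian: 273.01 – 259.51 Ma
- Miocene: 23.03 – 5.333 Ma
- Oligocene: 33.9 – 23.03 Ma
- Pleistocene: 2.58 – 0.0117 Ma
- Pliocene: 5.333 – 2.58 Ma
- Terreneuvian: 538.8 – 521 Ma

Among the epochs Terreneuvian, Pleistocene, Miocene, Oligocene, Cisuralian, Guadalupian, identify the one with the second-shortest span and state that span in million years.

Oligocene, 10.87 million years

Start − end for each: Terreneuvian 538.8 − 521 = 17.8; Pleistocene 2.58 − 0.0117 = 2.5683; Miocene 23.03 − 5.333 = 17.697; Oligocene 33.9 − 23.03 = 10.87; Cisuralian 298.9 − 273.01 = 25.89; Guadalupian 273.01 − 259.51 = 13.5.
Ranking these from shortest: Pleistocene < Oligocene < Guadalupian < Miocene < Terreneuvian < Cisuralian.
Position 2 in that ranking is Oligocene, which lasted 10.87 Myr.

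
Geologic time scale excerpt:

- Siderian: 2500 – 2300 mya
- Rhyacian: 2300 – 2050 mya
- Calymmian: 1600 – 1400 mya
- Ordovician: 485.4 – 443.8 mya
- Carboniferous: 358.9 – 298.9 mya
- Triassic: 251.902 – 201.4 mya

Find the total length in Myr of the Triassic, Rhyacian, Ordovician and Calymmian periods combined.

Duration is start − end for each: (251.902 − 201.4) + (2300 − 2050) + (485.4 − 443.8) + (1600 − 1400).
That is 50.502 + 250 + 41.6 + 200, which totals 542.102 million years.

542.102 million years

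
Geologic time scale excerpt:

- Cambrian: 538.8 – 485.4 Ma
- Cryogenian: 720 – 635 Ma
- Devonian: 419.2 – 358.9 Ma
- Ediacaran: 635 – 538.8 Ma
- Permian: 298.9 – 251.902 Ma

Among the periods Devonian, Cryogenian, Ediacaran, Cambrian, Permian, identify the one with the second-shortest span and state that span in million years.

Durations: Devonian 60.3; Cryogenian 85; Ediacaran 96.2; Cambrian 53.4; Permian 46.998 Myr.
Sorted shortest-first: Permian (46.998), Cambrian (53.4), Devonian (60.3), Cryogenian (85), Ediacaran (96.2).
The second shortest is Cambrian at 53.4 Myr.

Cambrian, 53.4 million years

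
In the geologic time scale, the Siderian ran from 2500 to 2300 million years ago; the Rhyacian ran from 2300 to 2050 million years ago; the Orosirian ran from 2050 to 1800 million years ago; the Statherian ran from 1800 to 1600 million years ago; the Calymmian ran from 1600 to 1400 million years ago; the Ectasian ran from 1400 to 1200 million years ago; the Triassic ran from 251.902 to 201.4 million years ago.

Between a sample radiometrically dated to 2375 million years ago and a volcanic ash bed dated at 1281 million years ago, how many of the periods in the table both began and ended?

4

The older date is 2375 Ma and the younger is 1281 Ma.
Periods with start < 2375 and end > 1281 Ma: Rhyacian (2300–2050), Orosirian (2050–1800), Statherian (1800–1600), Calymmian (1600–1400).
That is 4 complete periods.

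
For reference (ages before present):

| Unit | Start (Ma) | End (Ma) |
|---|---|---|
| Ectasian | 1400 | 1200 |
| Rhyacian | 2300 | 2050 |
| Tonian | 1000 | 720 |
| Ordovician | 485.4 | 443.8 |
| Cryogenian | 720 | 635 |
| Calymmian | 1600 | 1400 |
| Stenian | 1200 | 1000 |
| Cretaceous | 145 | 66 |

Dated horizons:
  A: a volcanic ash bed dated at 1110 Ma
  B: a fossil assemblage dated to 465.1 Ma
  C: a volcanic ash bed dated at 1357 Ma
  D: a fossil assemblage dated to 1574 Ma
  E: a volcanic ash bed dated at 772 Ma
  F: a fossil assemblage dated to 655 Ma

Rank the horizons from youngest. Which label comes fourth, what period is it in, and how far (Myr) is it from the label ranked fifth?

A, in the Stenian; 247 million years to C

Sorted youngest-first by Ma: B (465.1), F (655), E (772), A (1110), C (1357), D (1574).
The fourth youngest is A at 1110 Ma, which lies in 1200–1000 Ma: the Stenian.
The fifth youngest is C at 1357 Ma; separation = |1110 − 1357| = 247 Myr.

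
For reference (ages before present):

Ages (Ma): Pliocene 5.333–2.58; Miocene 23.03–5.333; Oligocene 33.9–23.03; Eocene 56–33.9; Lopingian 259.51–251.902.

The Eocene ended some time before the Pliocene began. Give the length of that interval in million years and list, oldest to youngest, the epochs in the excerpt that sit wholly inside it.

The Eocene closes at 33.9 Ma and the Pliocene opens at 5.333 Ma, so the interval is 33.9 − 5.333 = 28.567 Myr.
An epoch fits inside if it starts at or after 33.9 Ma and ends at or before 5.333 Ma; oldest first that gives Oligocene, Miocene.

28.567 million years; Oligocene, Miocene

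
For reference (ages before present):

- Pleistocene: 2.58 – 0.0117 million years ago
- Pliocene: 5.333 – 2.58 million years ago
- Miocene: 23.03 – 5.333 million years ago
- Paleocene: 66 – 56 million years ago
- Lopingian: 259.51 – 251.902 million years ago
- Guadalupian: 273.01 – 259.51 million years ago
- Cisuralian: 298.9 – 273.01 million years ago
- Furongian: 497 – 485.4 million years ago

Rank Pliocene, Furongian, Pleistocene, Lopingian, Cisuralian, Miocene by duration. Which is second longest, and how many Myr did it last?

Start − end for each: Pliocene 5.333 − 2.58 = 2.753; Furongian 497 − 485.4 = 11.6; Pleistocene 2.58 − 0.0117 = 2.5683; Lopingian 259.51 − 251.902 = 7.608; Cisuralian 298.9 − 273.01 = 25.89; Miocene 23.03 − 5.333 = 17.697.
Ranking these from longest: Cisuralian > Miocene > Furongian > Lopingian > Pliocene > Pleistocene.
Position 2 in that ranking is Miocene, which lasted 17.697 Myr.

Miocene, 17.697 million years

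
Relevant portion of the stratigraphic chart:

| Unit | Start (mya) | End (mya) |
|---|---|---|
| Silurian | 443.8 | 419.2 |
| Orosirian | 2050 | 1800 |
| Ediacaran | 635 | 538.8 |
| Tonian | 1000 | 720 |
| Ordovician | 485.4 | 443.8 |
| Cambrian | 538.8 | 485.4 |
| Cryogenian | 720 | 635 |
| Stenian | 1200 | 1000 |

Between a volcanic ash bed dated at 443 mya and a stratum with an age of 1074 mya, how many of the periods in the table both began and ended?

1074 Ma sits inside the Stenian (1200–1000) and 443 Ma inside the Silurian (443.8–419.2); neither of those is wholly between the two dates.
The listed periods lying completely between them are Tonian, Cryogenian, Ediacaran, Cambrian, Ordovician — 5 in all.

5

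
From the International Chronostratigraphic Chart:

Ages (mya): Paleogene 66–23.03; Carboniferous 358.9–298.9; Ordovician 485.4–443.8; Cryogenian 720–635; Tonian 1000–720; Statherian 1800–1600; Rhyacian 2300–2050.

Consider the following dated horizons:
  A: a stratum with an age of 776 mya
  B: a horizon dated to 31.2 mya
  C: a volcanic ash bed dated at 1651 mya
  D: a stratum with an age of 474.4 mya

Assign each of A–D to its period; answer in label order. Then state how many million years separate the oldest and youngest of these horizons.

A — Tonian; B — Paleogene; C — Statherian; D — Ordovician; span 1619.8 million years

Match each age against the start–end ranges in the excerpt: A = 776 Ma → Tonian (1000–720); B = 31.2 Ma → Paleogene (66–23.03); C = 1651 Ma → Statherian (1800–1600); D = 474.4 Ma → Ordovician (485.4–443.8).
The largest age is 1651 Ma and the smallest is 31.2 Ma; their difference is 1619.8 Myr.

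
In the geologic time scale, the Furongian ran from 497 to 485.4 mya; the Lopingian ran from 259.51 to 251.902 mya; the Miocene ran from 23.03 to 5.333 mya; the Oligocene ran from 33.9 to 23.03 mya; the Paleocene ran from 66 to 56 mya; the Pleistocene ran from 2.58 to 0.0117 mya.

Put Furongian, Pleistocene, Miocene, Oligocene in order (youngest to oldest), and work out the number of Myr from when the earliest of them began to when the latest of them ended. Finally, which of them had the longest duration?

Pleistocene, Miocene, Oligocene, Furongian; total span 496.9883 Myr; longest is Miocene

Start ages (Ma): Furongian 497, Oligocene 33.9, Miocene 23.03, Pleistocene 2.58.
Ordered youngest to oldest: Pleistocene, Miocene, Oligocene, Furongian.
Span = 497 − 0.0117 = 496.9883 Myr.
Durations: Miocene 17.697, Pleistocene 2.5683, Oligocene 10.87, Furongian 11.6 → longest is Miocene (17.697 Myr).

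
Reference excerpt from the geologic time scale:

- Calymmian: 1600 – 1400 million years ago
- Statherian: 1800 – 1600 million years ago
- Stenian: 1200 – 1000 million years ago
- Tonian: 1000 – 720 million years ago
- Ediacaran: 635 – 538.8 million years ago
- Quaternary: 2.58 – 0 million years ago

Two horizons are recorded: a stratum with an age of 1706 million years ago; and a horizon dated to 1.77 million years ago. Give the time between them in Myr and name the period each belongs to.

1704.23 million years apart; the first in the Statherian, the second in the Quaternary

Elapsed time: 1706 − 1.77 = 1704.23 Myr.
1706 Ma lies within 1800–1600 Ma: Statherian.
1.77 Ma lies within 2.58–0 Ma: Quaternary.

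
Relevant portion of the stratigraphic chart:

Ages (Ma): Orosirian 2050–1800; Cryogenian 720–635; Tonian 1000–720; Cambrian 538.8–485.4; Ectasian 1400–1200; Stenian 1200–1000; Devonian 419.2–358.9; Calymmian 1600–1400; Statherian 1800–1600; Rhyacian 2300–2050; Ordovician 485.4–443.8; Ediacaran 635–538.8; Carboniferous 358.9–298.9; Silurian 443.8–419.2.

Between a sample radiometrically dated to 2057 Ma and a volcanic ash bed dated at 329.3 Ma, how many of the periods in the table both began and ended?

12

The older date is 2057 Ma and the younger is 329.3 Ma.
Periods with start < 2057 and end > 329.3 Ma: Orosirian (2050–1800), Statherian (1800–1600), Calymmian (1600–1400), Ectasian (1400–1200), Stenian (1200–1000), Tonian (1000–720), Cryogenian (720–635), Ediacaran (635–538.8), Cambrian (538.8–485.4), Ordovician (485.4–443.8), Silurian (443.8–419.2), Devonian (419.2–358.9).
That is 12 complete periods.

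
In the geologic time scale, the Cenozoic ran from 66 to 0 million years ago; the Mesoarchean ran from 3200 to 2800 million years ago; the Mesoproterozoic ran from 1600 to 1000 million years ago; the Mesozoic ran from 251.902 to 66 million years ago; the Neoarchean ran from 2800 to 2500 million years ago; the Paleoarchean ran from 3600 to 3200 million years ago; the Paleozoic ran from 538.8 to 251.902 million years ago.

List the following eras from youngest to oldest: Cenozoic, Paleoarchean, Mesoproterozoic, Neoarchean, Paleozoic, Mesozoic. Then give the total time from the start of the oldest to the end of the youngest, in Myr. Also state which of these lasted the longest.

Start ages (Ma): Paleoarchean 3600, Neoarchean 2800, Mesoproterozoic 1600, Paleozoic 538.8, Mesozoic 251.902, Cenozoic 66.
Ordered youngest to oldest: Cenozoic, Mesozoic, Paleozoic, Mesoproterozoic, Neoarchean, Paleoarchean.
Span = 3600 − 0 = 3600 Myr.
Durations: Paleoarchean 400, Paleozoic 286.898, Mesozoic 185.902, Mesoproterozoic 600, Cenozoic 66, Neoarchean 300 → longest is Mesoproterozoic (600 Myr).

Cenozoic → Mesozoic → Paleozoic → Mesoproterozoic → Neoarchean → Paleoarchean; total span 3600 Myr; longest is Mesoproterozoic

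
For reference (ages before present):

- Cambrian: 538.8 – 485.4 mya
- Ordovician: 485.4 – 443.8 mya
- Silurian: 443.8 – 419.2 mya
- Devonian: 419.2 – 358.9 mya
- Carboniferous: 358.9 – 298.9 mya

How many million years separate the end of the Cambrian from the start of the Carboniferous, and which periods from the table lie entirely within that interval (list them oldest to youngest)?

126.5 million years; Ordovician, Silurian, Devonian

End of Cambrian = 485.4 Ma; start of Carboniferous = 358.9 Ma.
Gap = 485.4 − 358.9 = 126.5 Myr.
Periods wholly inside 485.4–358.9 Ma: Ordovician (485.4–443.8), Silurian (443.8–419.2), Devonian (419.2–358.9).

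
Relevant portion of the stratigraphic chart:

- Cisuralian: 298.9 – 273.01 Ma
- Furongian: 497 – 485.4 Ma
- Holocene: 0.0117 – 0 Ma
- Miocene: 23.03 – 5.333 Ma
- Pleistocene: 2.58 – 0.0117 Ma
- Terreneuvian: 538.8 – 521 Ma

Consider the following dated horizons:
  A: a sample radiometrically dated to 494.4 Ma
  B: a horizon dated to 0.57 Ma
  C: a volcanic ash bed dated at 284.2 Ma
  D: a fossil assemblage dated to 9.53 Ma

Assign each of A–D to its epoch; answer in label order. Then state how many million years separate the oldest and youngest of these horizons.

A: 494.4 Ma lies in 497–485.4 Ma, so Furongian.
B: 0.57 Ma lies in 2.58–0.0117 Ma, so Pleistocene.
C: 284.2 Ma lies in 298.9–273.01 Ma, so Cisuralian.
D: 9.53 Ma lies in 23.03–5.333 Ma, so Miocene.
Oldest = 494.4 Ma, youngest = 0.57 Ma → span 493.83 Myr.

A — Furongian; B — Pleistocene; C — Cisuralian; D — Miocene; span 493.83 million years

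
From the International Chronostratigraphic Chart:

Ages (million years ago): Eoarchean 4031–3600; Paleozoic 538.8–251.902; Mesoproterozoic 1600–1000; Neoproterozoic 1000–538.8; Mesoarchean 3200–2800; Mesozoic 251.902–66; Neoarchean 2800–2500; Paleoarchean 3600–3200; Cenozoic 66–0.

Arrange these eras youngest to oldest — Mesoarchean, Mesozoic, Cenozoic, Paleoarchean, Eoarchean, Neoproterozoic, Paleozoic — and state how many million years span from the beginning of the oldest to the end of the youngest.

From the excerpt: Mesoarchean 3200–2800; Mesozoic 251.902–66; Cenozoic 66–0; Paleoarchean 3600–3200; Eoarchean 4031–3600; Neoproterozoic 1000–538.8; Paleozoic 538.8–251.902 (Ma).
Larger Ma is earlier, so the oldest is Eoarchean and the youngest is Cenozoic; youngest to oldest: Cenozoic, Mesozoic, Paleozoic, Neoproterozoic, Mesoarchean, Paleoarchean, Eoarchean.
Oldest start 4031 minus youngest end 0 gives 4031 Myr overall.

Cenozoic, Mesozoic, Paleozoic, Neoproterozoic, Mesoarchean, Paleoarchean, Eoarchean; total span 4031 Myr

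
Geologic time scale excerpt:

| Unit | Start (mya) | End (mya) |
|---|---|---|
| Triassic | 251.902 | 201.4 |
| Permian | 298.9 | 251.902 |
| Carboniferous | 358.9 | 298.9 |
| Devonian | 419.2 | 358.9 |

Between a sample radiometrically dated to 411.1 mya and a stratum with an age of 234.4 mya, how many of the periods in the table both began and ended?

The older date is 411.1 Ma and the younger is 234.4 Ma.
Periods with start < 411.1 and end > 234.4 Ma: Carboniferous (358.9–298.9), Permian (298.9–251.902).
That is 2 complete periods.

2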